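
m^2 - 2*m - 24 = (m - 6)*(m + 4)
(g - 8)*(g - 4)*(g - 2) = g^3 - 14*g^2 + 56*g - 64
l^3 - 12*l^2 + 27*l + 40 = (l - 8)*(l - 5)*(l + 1)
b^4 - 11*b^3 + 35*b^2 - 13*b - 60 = (b - 5)*(b - 4)*(b - 3)*(b + 1)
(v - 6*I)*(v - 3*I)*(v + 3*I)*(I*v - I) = I*v^4 + 6*v^3 - I*v^3 - 6*v^2 + 9*I*v^2 + 54*v - 9*I*v - 54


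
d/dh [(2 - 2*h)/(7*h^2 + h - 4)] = 2*(-7*h^2 - h + (h - 1)*(14*h + 1) + 4)/(7*h^2 + h - 4)^2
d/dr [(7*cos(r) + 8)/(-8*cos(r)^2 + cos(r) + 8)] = (56*sin(r)^2 - 128*cos(r) - 104)*sin(r)/(8*sin(r)^2 + cos(r))^2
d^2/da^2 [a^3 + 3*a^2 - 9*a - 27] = 6*a + 6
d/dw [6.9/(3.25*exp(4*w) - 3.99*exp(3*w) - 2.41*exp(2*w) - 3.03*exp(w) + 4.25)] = (-89.7*exp(3*w) + 82.593*exp(2*w) + 33.258*exp(w) + 20.907)*exp(w)/(-3.25*exp(4*w) + 3.99*exp(3*w) + 2.41*exp(2*w) + 3.03*exp(w) - 4.25)^2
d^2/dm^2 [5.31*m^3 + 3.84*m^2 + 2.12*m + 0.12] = 31.86*m + 7.68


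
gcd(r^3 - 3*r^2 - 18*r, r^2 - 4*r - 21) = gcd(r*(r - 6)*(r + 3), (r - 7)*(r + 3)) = r + 3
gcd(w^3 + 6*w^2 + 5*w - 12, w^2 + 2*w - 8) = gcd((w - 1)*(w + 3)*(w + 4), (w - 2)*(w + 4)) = w + 4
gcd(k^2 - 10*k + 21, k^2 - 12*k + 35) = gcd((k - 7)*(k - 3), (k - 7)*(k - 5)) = k - 7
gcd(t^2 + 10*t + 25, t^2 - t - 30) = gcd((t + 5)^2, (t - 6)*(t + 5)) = t + 5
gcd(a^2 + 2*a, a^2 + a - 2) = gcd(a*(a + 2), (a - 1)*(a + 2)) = a + 2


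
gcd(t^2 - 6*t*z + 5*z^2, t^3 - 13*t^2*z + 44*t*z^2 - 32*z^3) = -t + z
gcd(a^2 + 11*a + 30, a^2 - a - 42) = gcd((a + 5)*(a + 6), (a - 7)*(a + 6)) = a + 6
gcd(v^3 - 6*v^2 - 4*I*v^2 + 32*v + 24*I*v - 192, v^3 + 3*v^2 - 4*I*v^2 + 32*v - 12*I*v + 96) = v^2 - 4*I*v + 32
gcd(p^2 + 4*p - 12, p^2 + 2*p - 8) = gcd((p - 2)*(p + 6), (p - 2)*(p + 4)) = p - 2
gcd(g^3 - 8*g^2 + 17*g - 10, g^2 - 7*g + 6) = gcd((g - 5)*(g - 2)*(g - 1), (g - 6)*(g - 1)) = g - 1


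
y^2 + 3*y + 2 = (y + 1)*(y + 2)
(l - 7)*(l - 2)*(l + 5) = l^3 - 4*l^2 - 31*l + 70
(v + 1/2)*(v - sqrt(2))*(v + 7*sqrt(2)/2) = v^3 + v^2/2 + 5*sqrt(2)*v^2/2 - 7*v + 5*sqrt(2)*v/4 - 7/2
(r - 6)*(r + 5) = r^2 - r - 30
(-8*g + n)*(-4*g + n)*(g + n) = 32*g^3 + 20*g^2*n - 11*g*n^2 + n^3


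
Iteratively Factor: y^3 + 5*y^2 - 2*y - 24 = (y + 4)*(y^2 + y - 6) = (y - 2)*(y + 4)*(y + 3)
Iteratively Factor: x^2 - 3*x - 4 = (x + 1)*(x - 4)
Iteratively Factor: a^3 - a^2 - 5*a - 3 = (a + 1)*(a^2 - 2*a - 3) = (a - 3)*(a + 1)*(a + 1)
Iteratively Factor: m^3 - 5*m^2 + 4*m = (m - 4)*(m^2 - m) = m*(m - 4)*(m - 1)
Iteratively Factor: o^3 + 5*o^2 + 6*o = (o)*(o^2 + 5*o + 6) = o*(o + 3)*(o + 2)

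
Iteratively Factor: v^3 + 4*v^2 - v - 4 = (v - 1)*(v^2 + 5*v + 4) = (v - 1)*(v + 1)*(v + 4)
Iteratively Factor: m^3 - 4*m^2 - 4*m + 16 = (m - 4)*(m^2 - 4) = (m - 4)*(m + 2)*(m - 2)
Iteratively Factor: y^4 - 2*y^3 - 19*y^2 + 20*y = (y - 5)*(y^3 + 3*y^2 - 4*y) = (y - 5)*(y - 1)*(y^2 + 4*y) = (y - 5)*(y - 1)*(y + 4)*(y)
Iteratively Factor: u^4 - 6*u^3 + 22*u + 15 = (u - 5)*(u^3 - u^2 - 5*u - 3) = (u - 5)*(u - 3)*(u^2 + 2*u + 1) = (u - 5)*(u - 3)*(u + 1)*(u + 1)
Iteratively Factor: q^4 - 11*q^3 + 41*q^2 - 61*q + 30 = (q - 1)*(q^3 - 10*q^2 + 31*q - 30) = (q - 2)*(q - 1)*(q^2 - 8*q + 15) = (q - 3)*(q - 2)*(q - 1)*(q - 5)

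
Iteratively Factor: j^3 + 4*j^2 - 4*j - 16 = (j + 4)*(j^2 - 4) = (j - 2)*(j + 4)*(j + 2)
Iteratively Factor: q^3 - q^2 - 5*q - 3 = (q - 3)*(q^2 + 2*q + 1) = (q - 3)*(q + 1)*(q + 1)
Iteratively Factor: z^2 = (z)*(z)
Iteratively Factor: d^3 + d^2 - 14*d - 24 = (d + 2)*(d^2 - d - 12) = (d - 4)*(d + 2)*(d + 3)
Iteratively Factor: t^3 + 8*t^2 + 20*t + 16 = (t + 4)*(t^2 + 4*t + 4) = (t + 2)*(t + 4)*(t + 2)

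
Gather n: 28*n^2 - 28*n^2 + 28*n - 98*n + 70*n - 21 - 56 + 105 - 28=0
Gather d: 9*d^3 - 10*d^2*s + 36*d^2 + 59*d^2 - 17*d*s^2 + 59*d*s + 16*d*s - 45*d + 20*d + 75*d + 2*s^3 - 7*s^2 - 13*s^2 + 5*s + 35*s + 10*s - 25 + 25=9*d^3 + d^2*(95 - 10*s) + d*(-17*s^2 + 75*s + 50) + 2*s^3 - 20*s^2 + 50*s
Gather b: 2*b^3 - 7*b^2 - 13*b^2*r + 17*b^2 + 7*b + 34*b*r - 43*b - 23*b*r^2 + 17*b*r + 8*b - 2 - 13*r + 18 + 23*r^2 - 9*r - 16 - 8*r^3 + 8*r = 2*b^3 + b^2*(10 - 13*r) + b*(-23*r^2 + 51*r - 28) - 8*r^3 + 23*r^2 - 14*r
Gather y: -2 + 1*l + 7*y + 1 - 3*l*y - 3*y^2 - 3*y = l - 3*y^2 + y*(4 - 3*l) - 1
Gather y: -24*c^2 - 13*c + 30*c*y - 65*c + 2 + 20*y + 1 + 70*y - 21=-24*c^2 - 78*c + y*(30*c + 90) - 18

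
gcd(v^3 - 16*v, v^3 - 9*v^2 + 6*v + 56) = v - 4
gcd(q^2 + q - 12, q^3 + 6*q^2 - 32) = q + 4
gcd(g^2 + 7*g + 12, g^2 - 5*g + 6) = 1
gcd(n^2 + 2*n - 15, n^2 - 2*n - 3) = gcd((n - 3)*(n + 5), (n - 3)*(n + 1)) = n - 3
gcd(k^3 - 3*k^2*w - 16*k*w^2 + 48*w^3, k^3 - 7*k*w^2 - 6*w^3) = -k + 3*w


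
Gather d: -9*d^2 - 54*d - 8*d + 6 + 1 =-9*d^2 - 62*d + 7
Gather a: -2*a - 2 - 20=-2*a - 22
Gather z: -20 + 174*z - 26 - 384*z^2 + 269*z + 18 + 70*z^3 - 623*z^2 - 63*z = 70*z^3 - 1007*z^2 + 380*z - 28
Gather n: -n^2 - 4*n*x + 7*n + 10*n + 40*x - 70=-n^2 + n*(17 - 4*x) + 40*x - 70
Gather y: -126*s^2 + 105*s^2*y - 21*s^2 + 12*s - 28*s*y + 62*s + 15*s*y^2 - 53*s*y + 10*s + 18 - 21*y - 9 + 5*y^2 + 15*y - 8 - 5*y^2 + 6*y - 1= -147*s^2 + 15*s*y^2 + 84*s + y*(105*s^2 - 81*s)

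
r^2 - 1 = (r - 1)*(r + 1)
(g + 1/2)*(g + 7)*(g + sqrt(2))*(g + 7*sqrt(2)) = g^4 + 15*g^3/2 + 8*sqrt(2)*g^3 + 35*g^2/2 + 60*sqrt(2)*g^2 + 28*sqrt(2)*g + 105*g + 49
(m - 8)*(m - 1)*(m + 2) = m^3 - 7*m^2 - 10*m + 16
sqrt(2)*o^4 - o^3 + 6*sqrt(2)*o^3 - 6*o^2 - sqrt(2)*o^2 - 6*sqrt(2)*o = o*(o + 6)*(o - sqrt(2))*(sqrt(2)*o + 1)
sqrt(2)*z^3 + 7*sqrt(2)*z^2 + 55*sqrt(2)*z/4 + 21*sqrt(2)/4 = (z + 3)*(z + 7/2)*(sqrt(2)*z + sqrt(2)/2)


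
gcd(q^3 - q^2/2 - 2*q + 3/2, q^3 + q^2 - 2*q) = q - 1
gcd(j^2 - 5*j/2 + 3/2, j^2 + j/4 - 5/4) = j - 1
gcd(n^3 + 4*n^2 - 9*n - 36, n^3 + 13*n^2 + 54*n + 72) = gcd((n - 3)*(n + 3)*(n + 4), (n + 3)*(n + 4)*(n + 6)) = n^2 + 7*n + 12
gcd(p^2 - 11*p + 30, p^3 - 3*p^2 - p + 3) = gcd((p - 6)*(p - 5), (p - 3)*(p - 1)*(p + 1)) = 1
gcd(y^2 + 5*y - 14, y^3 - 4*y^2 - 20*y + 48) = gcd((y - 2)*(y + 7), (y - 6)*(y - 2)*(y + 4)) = y - 2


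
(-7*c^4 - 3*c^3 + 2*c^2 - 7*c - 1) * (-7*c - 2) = 49*c^5 + 35*c^4 - 8*c^3 + 45*c^2 + 21*c + 2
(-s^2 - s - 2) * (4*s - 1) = -4*s^3 - 3*s^2 - 7*s + 2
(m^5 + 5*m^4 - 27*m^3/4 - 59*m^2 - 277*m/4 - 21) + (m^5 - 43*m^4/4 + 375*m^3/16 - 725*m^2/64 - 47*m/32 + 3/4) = 2*m^5 - 23*m^4/4 + 267*m^3/16 - 4501*m^2/64 - 2263*m/32 - 81/4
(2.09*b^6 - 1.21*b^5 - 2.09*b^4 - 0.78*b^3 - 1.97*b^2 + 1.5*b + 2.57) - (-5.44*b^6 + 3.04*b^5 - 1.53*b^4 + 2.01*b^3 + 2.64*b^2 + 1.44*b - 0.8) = 7.53*b^6 - 4.25*b^5 - 0.56*b^4 - 2.79*b^3 - 4.61*b^2 + 0.0600000000000001*b + 3.37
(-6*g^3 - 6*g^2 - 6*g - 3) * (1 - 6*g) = 36*g^4 + 30*g^3 + 30*g^2 + 12*g - 3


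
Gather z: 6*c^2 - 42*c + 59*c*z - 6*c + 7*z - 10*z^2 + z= 6*c^2 - 48*c - 10*z^2 + z*(59*c + 8)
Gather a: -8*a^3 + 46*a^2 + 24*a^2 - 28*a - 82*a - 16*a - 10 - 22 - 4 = -8*a^3 + 70*a^2 - 126*a - 36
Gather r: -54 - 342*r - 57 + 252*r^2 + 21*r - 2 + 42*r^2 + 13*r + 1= 294*r^2 - 308*r - 112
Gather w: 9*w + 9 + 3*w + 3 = 12*w + 12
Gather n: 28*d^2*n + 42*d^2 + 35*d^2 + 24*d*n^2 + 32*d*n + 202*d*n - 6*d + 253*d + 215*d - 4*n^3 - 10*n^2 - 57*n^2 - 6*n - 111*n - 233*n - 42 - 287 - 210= 77*d^2 + 462*d - 4*n^3 + n^2*(24*d - 67) + n*(28*d^2 + 234*d - 350) - 539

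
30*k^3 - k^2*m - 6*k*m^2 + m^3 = (-5*k + m)*(-3*k + m)*(2*k + m)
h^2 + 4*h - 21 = (h - 3)*(h + 7)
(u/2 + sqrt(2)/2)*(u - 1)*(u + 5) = u^3/2 + sqrt(2)*u^2/2 + 2*u^2 - 5*u/2 + 2*sqrt(2)*u - 5*sqrt(2)/2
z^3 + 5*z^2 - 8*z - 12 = (z - 2)*(z + 1)*(z + 6)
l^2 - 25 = (l - 5)*(l + 5)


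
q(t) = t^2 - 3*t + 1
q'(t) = 2*t - 3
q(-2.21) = 12.51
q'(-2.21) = -7.42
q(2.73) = 0.26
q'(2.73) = 2.46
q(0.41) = -0.06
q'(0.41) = -2.18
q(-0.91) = 4.56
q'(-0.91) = -4.82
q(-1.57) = 8.17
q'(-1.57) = -6.14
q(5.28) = 13.04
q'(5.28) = 7.56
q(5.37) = 13.73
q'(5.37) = 7.74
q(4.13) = 5.67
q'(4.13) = 5.26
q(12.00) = 109.00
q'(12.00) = 21.00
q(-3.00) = 19.00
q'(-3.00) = -9.00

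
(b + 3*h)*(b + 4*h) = b^2 + 7*b*h + 12*h^2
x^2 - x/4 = x*(x - 1/4)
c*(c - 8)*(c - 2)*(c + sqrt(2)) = c^4 - 10*c^3 + sqrt(2)*c^3 - 10*sqrt(2)*c^2 + 16*c^2 + 16*sqrt(2)*c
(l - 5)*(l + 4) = l^2 - l - 20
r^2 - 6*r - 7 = (r - 7)*(r + 1)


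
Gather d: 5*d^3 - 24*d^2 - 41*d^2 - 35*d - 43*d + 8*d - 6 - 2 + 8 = 5*d^3 - 65*d^2 - 70*d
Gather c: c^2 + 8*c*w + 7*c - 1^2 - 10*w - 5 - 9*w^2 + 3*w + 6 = c^2 + c*(8*w + 7) - 9*w^2 - 7*w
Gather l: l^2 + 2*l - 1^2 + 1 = l^2 + 2*l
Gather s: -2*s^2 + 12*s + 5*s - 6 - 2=-2*s^2 + 17*s - 8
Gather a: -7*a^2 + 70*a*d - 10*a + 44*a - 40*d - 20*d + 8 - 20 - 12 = -7*a^2 + a*(70*d + 34) - 60*d - 24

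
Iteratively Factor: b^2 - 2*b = (b)*(b - 2)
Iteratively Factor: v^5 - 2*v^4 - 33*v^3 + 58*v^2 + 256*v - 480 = (v - 3)*(v^4 + v^3 - 30*v^2 - 32*v + 160) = (v - 3)*(v + 4)*(v^3 - 3*v^2 - 18*v + 40) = (v - 5)*(v - 3)*(v + 4)*(v^2 + 2*v - 8) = (v - 5)*(v - 3)*(v - 2)*(v + 4)*(v + 4)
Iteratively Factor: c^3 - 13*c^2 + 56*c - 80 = (c - 4)*(c^2 - 9*c + 20) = (c - 5)*(c - 4)*(c - 4)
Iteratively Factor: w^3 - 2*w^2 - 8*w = (w)*(w^2 - 2*w - 8) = w*(w + 2)*(w - 4)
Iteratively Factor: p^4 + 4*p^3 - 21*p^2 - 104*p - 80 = (p + 4)*(p^3 - 21*p - 20) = (p + 1)*(p + 4)*(p^2 - p - 20) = (p + 1)*(p + 4)^2*(p - 5)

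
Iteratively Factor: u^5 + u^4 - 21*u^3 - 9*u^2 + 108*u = (u - 3)*(u^4 + 4*u^3 - 9*u^2 - 36*u) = (u - 3)^2*(u^3 + 7*u^2 + 12*u) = (u - 3)^2*(u + 4)*(u^2 + 3*u) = (u - 3)^2*(u + 3)*(u + 4)*(u)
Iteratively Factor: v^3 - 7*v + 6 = (v - 2)*(v^2 + 2*v - 3) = (v - 2)*(v - 1)*(v + 3)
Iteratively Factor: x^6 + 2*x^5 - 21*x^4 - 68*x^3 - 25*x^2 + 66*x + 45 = (x - 1)*(x^5 + 3*x^4 - 18*x^3 - 86*x^2 - 111*x - 45) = (x - 5)*(x - 1)*(x^4 + 8*x^3 + 22*x^2 + 24*x + 9) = (x - 5)*(x - 1)*(x + 1)*(x^3 + 7*x^2 + 15*x + 9) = (x - 5)*(x - 1)*(x + 1)*(x + 3)*(x^2 + 4*x + 3) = (x - 5)*(x - 1)*(x + 1)^2*(x + 3)*(x + 3)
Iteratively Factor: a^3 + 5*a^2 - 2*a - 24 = (a + 3)*(a^2 + 2*a - 8) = (a + 3)*(a + 4)*(a - 2)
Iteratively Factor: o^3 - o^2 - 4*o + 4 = (o - 1)*(o^2 - 4) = (o - 1)*(o + 2)*(o - 2)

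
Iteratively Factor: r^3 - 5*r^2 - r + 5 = (r - 5)*(r^2 - 1) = (r - 5)*(r - 1)*(r + 1)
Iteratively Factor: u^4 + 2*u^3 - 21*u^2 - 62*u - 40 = (u + 4)*(u^3 - 2*u^2 - 13*u - 10) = (u + 1)*(u + 4)*(u^2 - 3*u - 10) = (u + 1)*(u + 2)*(u + 4)*(u - 5)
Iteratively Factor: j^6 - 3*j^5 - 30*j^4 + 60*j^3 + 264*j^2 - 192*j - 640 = (j + 2)*(j^5 - 5*j^4 - 20*j^3 + 100*j^2 + 64*j - 320) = (j - 5)*(j + 2)*(j^4 - 20*j^2 + 64) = (j - 5)*(j - 2)*(j + 2)*(j^3 + 2*j^2 - 16*j - 32) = (j - 5)*(j - 2)*(j + 2)*(j + 4)*(j^2 - 2*j - 8) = (j - 5)*(j - 4)*(j - 2)*(j + 2)*(j + 4)*(j + 2)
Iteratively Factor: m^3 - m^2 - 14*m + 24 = (m - 2)*(m^2 + m - 12) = (m - 3)*(m - 2)*(m + 4)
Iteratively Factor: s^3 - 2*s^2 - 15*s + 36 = (s - 3)*(s^2 + s - 12) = (s - 3)^2*(s + 4)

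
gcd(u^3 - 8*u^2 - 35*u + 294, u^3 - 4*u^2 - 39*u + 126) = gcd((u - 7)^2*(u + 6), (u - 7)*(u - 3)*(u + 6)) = u^2 - u - 42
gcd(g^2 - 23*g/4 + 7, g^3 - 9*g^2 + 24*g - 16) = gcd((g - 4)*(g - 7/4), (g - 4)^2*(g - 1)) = g - 4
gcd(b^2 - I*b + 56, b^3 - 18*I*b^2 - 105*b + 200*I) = b - 8*I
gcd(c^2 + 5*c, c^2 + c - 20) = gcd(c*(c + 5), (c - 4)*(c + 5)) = c + 5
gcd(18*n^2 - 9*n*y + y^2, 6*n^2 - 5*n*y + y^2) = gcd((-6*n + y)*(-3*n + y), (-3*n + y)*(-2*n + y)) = -3*n + y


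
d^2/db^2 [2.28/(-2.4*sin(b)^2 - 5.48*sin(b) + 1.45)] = (52.5312*sin(b)^4 + 89.95968*sin(b)^3 + 21.410112*sin(b)^2 - 161.80248*sin(b) - 152.807424)/(2.4*sin(b)^2 + 5.48*sin(b) - 1.45)^3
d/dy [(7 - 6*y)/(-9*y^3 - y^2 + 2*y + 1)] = (54*y^3 + 6*y^2 - 12*y - (6*y - 7)*(27*y^2 + 2*y - 2) - 6)/(9*y^3 + y^2 - 2*y - 1)^2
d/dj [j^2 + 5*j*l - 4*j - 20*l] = 2*j + 5*l - 4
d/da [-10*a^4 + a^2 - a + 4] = -40*a^3 + 2*a - 1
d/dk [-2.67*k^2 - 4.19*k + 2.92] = -5.34*k - 4.19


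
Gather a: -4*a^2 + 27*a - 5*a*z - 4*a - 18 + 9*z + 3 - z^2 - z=-4*a^2 + a*(23 - 5*z) - z^2 + 8*z - 15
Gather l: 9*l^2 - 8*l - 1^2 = 9*l^2 - 8*l - 1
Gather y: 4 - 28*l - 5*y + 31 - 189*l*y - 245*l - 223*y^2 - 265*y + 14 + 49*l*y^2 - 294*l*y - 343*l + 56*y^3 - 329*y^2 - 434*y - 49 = -616*l + 56*y^3 + y^2*(49*l - 552) + y*(-483*l - 704)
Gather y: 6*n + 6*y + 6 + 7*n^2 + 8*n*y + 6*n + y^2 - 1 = 7*n^2 + 12*n + y^2 + y*(8*n + 6) + 5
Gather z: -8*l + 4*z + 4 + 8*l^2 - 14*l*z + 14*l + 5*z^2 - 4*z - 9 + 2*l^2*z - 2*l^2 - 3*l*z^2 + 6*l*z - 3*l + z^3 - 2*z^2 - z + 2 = 6*l^2 + 3*l + z^3 + z^2*(3 - 3*l) + z*(2*l^2 - 8*l - 1) - 3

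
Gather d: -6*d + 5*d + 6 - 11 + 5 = -d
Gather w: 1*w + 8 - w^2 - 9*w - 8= -w^2 - 8*w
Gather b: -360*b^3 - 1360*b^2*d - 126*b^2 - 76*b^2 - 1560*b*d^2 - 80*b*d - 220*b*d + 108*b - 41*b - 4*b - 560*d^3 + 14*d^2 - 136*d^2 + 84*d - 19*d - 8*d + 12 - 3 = -360*b^3 + b^2*(-1360*d - 202) + b*(-1560*d^2 - 300*d + 63) - 560*d^3 - 122*d^2 + 57*d + 9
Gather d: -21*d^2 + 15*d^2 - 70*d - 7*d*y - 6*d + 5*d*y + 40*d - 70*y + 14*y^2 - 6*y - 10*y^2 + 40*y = -6*d^2 + d*(-2*y - 36) + 4*y^2 - 36*y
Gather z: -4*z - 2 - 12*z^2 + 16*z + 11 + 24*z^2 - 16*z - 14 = 12*z^2 - 4*z - 5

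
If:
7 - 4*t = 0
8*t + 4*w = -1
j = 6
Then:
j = 6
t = 7/4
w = -15/4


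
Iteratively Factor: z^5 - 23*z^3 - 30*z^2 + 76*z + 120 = (z + 2)*(z^4 - 2*z^3 - 19*z^2 + 8*z + 60) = (z - 2)*(z + 2)*(z^3 - 19*z - 30) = (z - 2)*(z + 2)^2*(z^2 - 2*z - 15) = (z - 5)*(z - 2)*(z + 2)^2*(z + 3)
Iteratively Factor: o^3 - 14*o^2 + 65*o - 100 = (o - 4)*(o^2 - 10*o + 25) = (o - 5)*(o - 4)*(o - 5)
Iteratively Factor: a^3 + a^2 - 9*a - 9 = (a + 1)*(a^2 - 9) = (a + 1)*(a + 3)*(a - 3)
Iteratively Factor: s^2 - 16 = (s - 4)*(s + 4)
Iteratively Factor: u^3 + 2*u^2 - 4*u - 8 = (u + 2)*(u^2 - 4) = (u - 2)*(u + 2)*(u + 2)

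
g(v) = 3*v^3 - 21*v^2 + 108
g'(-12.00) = 1800.00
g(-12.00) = -8100.00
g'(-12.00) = 1800.00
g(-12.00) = -8100.00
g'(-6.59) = 667.63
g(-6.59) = -1662.56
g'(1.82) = -46.63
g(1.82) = 56.53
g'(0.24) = -9.56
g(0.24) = 106.83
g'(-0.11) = 4.73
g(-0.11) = 107.74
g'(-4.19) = 333.98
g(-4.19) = -481.36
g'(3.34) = -39.88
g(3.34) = -14.49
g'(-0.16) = 6.95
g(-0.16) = 107.45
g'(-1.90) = 112.29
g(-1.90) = 11.61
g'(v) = 9*v^2 - 42*v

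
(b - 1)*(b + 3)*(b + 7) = b^3 + 9*b^2 + 11*b - 21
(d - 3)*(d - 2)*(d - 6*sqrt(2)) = d^3 - 6*sqrt(2)*d^2 - 5*d^2 + 6*d + 30*sqrt(2)*d - 36*sqrt(2)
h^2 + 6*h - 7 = (h - 1)*(h + 7)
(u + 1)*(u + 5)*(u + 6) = u^3 + 12*u^2 + 41*u + 30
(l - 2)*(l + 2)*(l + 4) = l^3 + 4*l^2 - 4*l - 16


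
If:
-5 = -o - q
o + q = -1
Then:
No Solution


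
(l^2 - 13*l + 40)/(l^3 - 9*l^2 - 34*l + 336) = (l - 5)/(l^2 - l - 42)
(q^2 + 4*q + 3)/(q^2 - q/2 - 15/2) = 2*(q^2 + 4*q + 3)/(2*q^2 - q - 15)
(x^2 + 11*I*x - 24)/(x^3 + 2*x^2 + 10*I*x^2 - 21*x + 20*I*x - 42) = (x + 8*I)/(x^2 + x*(2 + 7*I) + 14*I)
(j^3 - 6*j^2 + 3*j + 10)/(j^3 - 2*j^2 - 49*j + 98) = (j^2 - 4*j - 5)/(j^2 - 49)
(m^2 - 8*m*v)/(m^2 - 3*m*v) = (m - 8*v)/(m - 3*v)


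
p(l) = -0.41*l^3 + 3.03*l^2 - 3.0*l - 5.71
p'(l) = -1.23*l^2 + 6.06*l - 3.0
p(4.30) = 4.82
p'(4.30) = 0.32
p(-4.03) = 82.42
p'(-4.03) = -47.40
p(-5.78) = 192.03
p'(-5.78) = -79.12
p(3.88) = 4.32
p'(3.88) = 2.00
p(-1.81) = 12.08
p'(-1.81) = -18.00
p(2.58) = -0.32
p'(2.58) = 4.45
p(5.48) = 1.37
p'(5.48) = -6.73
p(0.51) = -6.51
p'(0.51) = -0.23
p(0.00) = -5.71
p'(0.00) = -3.00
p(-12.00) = 1175.09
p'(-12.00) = -252.84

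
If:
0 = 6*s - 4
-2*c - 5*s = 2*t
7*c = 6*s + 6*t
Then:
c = -6/13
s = 2/3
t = -47/39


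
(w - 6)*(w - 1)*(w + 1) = w^3 - 6*w^2 - w + 6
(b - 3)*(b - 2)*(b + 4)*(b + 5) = b^4 + 4*b^3 - 19*b^2 - 46*b + 120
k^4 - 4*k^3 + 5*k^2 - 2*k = k*(k - 2)*(k - 1)^2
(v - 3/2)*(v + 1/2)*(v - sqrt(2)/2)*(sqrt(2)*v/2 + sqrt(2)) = sqrt(2)*v^4/2 - v^3/2 + sqrt(2)*v^3/2 - 11*sqrt(2)*v^2/8 - v^2/2 - 3*sqrt(2)*v/4 + 11*v/8 + 3/4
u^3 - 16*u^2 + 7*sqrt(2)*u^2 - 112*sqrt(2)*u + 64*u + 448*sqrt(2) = (u - 8)^2*(u + 7*sqrt(2))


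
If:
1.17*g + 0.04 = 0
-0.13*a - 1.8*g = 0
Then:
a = 0.47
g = -0.03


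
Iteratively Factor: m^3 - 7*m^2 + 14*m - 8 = (m - 2)*(m^2 - 5*m + 4) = (m - 4)*(m - 2)*(m - 1)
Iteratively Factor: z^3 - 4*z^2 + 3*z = (z)*(z^2 - 4*z + 3) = z*(z - 1)*(z - 3)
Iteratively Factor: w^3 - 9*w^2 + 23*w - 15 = (w - 1)*(w^2 - 8*w + 15) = (w - 3)*(w - 1)*(w - 5)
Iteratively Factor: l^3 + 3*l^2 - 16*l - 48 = (l + 4)*(l^2 - l - 12) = (l - 4)*(l + 4)*(l + 3)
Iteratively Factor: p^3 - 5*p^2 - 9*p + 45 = (p - 5)*(p^2 - 9) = (p - 5)*(p + 3)*(p - 3)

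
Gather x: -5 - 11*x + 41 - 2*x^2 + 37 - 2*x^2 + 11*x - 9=64 - 4*x^2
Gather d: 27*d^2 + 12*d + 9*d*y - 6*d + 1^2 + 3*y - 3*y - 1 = 27*d^2 + d*(9*y + 6)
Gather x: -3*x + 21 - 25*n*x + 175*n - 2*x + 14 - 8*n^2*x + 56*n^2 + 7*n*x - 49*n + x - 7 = 56*n^2 + 126*n + x*(-8*n^2 - 18*n - 4) + 28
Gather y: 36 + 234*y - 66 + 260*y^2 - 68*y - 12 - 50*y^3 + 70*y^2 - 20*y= -50*y^3 + 330*y^2 + 146*y - 42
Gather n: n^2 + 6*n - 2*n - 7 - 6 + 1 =n^2 + 4*n - 12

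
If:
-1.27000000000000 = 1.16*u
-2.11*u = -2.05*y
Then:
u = -1.09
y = -1.13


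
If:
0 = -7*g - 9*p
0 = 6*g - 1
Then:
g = 1/6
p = -7/54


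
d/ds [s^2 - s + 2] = 2*s - 1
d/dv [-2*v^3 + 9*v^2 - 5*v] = -6*v^2 + 18*v - 5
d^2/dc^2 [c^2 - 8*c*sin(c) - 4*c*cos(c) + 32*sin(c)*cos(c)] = 8*c*sin(c) + 4*c*cos(c) + 8*sin(c) - 64*sin(2*c) - 16*cos(c) + 2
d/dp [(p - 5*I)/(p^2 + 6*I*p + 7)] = (-p^2 + 10*I*p - 23)/(p^4 + 12*I*p^3 - 22*p^2 + 84*I*p + 49)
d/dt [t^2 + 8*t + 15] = 2*t + 8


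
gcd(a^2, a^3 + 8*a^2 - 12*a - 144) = 1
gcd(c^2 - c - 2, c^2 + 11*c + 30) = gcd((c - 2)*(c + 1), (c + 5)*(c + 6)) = 1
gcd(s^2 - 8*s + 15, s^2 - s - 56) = 1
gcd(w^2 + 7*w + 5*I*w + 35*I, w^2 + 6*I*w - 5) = w + 5*I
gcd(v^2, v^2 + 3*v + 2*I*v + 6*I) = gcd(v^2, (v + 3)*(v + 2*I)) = 1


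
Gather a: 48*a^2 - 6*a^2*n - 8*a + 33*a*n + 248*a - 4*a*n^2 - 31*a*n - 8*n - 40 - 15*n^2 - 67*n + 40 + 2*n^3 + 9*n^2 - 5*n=a^2*(48 - 6*n) + a*(-4*n^2 + 2*n + 240) + 2*n^3 - 6*n^2 - 80*n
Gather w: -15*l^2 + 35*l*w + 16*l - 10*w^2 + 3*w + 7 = -15*l^2 + 16*l - 10*w^2 + w*(35*l + 3) + 7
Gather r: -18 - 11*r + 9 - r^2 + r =-r^2 - 10*r - 9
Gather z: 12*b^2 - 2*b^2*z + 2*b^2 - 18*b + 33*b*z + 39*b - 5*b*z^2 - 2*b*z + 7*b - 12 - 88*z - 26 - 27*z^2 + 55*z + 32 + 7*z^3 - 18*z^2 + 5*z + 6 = 14*b^2 + 28*b + 7*z^3 + z^2*(-5*b - 45) + z*(-2*b^2 + 31*b - 28)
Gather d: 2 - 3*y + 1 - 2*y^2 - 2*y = -2*y^2 - 5*y + 3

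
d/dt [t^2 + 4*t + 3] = 2*t + 4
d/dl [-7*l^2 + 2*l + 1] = 2 - 14*l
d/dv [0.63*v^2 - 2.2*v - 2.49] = 1.26*v - 2.2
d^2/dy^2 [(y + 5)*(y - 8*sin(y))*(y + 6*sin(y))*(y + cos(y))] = 2*y^3*sin(y) - y^3*cos(y) + 4*y^2*sin(y) + 4*y^2*sin(2*y) - 17*y^2*cos(y) - 96*y^2*cos(2*y) + 12*y^2 - 32*y*sin(y) - 172*y*sin(2*y) - 22*y*cos(y) - 488*y*cos(2*y) - 108*y*cos(3*y) + 30*y + 4*sin(y) - 482*sin(2*y) - 72*sin(3*y) + 70*cos(y) + 28*cos(2*y) - 540*cos(3*y) - 48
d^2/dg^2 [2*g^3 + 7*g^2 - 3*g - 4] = 12*g + 14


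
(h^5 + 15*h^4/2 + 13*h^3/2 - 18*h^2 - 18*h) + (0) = h^5 + 15*h^4/2 + 13*h^3/2 - 18*h^2 - 18*h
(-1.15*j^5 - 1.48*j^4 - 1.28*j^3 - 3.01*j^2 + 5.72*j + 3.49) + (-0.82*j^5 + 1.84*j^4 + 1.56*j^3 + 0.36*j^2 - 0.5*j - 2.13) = -1.97*j^5 + 0.36*j^4 + 0.28*j^3 - 2.65*j^2 + 5.22*j + 1.36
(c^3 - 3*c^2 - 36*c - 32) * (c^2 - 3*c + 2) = c^5 - 6*c^4 - 25*c^3 + 70*c^2 + 24*c - 64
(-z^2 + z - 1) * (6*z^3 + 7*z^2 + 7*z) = -6*z^5 - z^4 - 6*z^3 - 7*z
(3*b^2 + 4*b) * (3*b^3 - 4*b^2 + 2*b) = 9*b^5 - 10*b^3 + 8*b^2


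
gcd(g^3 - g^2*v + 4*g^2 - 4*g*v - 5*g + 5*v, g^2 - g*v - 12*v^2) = 1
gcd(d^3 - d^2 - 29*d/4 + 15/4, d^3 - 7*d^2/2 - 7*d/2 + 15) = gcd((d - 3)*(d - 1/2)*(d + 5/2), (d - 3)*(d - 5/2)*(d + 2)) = d - 3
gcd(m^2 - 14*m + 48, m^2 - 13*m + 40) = m - 8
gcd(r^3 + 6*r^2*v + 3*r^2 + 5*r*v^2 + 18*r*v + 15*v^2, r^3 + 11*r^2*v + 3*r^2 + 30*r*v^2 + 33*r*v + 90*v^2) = r^2 + 5*r*v + 3*r + 15*v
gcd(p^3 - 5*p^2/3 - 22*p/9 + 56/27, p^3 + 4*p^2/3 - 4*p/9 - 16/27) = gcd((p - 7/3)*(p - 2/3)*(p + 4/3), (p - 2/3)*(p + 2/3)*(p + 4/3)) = p^2 + 2*p/3 - 8/9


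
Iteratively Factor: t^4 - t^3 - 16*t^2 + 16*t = (t - 4)*(t^3 + 3*t^2 - 4*t) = (t - 4)*(t - 1)*(t^2 + 4*t) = t*(t - 4)*(t - 1)*(t + 4)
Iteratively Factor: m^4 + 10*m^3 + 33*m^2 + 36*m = (m)*(m^3 + 10*m^2 + 33*m + 36) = m*(m + 3)*(m^2 + 7*m + 12) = m*(m + 3)^2*(m + 4)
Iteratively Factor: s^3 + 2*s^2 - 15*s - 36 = (s + 3)*(s^2 - s - 12) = (s + 3)^2*(s - 4)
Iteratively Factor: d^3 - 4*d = (d - 2)*(d^2 + 2*d) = (d - 2)*(d + 2)*(d)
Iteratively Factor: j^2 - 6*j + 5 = (j - 1)*(j - 5)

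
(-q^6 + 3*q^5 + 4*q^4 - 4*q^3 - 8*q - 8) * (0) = 0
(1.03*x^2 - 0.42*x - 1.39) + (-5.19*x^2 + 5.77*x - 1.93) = -4.16*x^2 + 5.35*x - 3.32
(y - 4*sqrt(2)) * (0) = 0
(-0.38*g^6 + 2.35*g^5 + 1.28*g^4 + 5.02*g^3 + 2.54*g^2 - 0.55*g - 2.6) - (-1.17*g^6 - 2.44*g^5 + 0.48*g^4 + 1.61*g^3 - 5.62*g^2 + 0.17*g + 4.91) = 0.79*g^6 + 4.79*g^5 + 0.8*g^4 + 3.41*g^3 + 8.16*g^2 - 0.72*g - 7.51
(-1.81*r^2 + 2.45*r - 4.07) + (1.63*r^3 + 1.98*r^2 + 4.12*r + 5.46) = 1.63*r^3 + 0.17*r^2 + 6.57*r + 1.39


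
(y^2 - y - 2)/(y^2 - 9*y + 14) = (y + 1)/(y - 7)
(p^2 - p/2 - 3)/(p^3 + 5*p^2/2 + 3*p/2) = (p - 2)/(p*(p + 1))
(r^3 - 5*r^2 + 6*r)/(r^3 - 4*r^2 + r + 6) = r/(r + 1)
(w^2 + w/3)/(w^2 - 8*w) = (w + 1/3)/(w - 8)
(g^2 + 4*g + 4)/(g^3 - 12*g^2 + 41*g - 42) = (g^2 + 4*g + 4)/(g^3 - 12*g^2 + 41*g - 42)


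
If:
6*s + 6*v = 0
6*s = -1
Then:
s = -1/6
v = 1/6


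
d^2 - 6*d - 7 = (d - 7)*(d + 1)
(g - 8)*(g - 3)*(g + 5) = g^3 - 6*g^2 - 31*g + 120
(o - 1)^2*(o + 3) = o^3 + o^2 - 5*o + 3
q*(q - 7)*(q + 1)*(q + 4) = q^4 - 2*q^3 - 31*q^2 - 28*q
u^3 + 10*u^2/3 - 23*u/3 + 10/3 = (u - 1)*(u - 2/3)*(u + 5)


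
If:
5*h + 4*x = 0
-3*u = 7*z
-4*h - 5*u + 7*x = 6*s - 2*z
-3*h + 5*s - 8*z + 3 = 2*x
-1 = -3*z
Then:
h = 892/2403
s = -71/2403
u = -7/9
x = -1115/2403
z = 1/3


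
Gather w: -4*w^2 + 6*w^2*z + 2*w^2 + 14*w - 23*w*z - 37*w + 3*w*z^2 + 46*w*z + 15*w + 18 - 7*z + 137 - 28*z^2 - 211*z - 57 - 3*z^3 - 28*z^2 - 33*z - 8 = w^2*(6*z - 2) + w*(3*z^2 + 23*z - 8) - 3*z^3 - 56*z^2 - 251*z + 90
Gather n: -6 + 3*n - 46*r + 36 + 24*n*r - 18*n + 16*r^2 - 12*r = n*(24*r - 15) + 16*r^2 - 58*r + 30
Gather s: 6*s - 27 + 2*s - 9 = 8*s - 36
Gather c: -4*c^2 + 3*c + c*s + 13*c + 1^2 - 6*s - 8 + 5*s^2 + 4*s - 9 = -4*c^2 + c*(s + 16) + 5*s^2 - 2*s - 16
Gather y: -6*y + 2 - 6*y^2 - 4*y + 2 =-6*y^2 - 10*y + 4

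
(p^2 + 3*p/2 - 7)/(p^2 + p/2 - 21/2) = (p - 2)/(p - 3)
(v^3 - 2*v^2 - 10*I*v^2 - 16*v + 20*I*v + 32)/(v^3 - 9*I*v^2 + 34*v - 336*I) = (v^2 - 2*v*(1 + I) + 4*I)/(v^2 - I*v + 42)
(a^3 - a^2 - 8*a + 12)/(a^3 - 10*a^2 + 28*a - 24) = (a + 3)/(a - 6)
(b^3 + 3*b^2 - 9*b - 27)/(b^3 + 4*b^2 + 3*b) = (b^2 - 9)/(b*(b + 1))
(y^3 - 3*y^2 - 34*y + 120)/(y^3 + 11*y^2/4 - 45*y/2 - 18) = 4*(y - 5)/(4*y + 3)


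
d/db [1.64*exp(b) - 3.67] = 1.64*exp(b)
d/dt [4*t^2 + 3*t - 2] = 8*t + 3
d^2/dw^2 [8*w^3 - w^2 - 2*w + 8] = 48*w - 2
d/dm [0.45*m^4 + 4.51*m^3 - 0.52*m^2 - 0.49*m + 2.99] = 1.8*m^3 + 13.53*m^2 - 1.04*m - 0.49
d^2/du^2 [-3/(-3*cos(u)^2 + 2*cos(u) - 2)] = 3*(72*sin(u)^4 + 4*sin(u)^2 + 53*cos(u) - 9*cos(3*u) - 68)/(2*(3*sin(u)^2 + 2*cos(u) - 5)^3)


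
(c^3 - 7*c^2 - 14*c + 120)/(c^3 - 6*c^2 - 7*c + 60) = (c^2 - 2*c - 24)/(c^2 - c - 12)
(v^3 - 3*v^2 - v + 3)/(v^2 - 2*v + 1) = (v^2 - 2*v - 3)/(v - 1)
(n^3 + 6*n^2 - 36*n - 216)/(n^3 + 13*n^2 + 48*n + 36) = (n - 6)/(n + 1)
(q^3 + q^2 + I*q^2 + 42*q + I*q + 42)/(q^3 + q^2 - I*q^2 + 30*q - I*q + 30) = (q + 7*I)/(q + 5*I)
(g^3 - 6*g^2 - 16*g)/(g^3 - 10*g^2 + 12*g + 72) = g*(g - 8)/(g^2 - 12*g + 36)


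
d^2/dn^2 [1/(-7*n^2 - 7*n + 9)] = 14*(7*n^2 + 7*n - 7*(2*n + 1)^2 - 9)/(7*n^2 + 7*n - 9)^3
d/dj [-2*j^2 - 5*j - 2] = -4*j - 5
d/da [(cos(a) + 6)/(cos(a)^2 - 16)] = (cos(a)^2 + 12*cos(a) + 16)*sin(a)/(cos(a)^2 - 16)^2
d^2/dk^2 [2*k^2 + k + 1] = 4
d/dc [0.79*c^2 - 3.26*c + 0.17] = 1.58*c - 3.26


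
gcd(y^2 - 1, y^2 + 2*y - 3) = y - 1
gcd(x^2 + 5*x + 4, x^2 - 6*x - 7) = x + 1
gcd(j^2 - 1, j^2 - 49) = 1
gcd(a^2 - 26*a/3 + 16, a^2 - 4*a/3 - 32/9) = a - 8/3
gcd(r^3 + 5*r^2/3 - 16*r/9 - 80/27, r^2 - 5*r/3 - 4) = r + 4/3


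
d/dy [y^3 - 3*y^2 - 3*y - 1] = 3*y^2 - 6*y - 3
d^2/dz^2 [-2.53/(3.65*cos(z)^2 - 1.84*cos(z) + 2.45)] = (134.8237*(1 - cos(z)^2)^2 - 50.97444*cos(z)^3 - 14.520682*cos(z)^2 + 113.35412*cos(z) - 106.705786)/(3.65*cos(z)^2 - 1.84*cos(z) + 2.45)^3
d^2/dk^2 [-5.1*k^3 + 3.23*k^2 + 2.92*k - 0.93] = 6.46 - 30.6*k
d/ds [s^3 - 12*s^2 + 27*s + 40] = 3*s^2 - 24*s + 27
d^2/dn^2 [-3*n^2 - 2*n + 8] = -6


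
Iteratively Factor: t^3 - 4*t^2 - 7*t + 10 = (t - 1)*(t^2 - 3*t - 10) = (t - 5)*(t - 1)*(t + 2)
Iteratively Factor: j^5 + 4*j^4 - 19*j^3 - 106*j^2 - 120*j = (j + 2)*(j^4 + 2*j^3 - 23*j^2 - 60*j) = (j + 2)*(j + 4)*(j^3 - 2*j^2 - 15*j) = (j - 5)*(j + 2)*(j + 4)*(j^2 + 3*j) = (j - 5)*(j + 2)*(j + 3)*(j + 4)*(j)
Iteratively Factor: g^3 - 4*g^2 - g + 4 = (g - 1)*(g^2 - 3*g - 4) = (g - 4)*(g - 1)*(g + 1)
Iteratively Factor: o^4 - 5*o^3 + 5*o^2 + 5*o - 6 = (o - 2)*(o^3 - 3*o^2 - o + 3) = (o - 2)*(o + 1)*(o^2 - 4*o + 3) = (o - 2)*(o - 1)*(o + 1)*(o - 3)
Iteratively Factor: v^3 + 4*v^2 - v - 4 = (v - 1)*(v^2 + 5*v + 4) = (v - 1)*(v + 1)*(v + 4)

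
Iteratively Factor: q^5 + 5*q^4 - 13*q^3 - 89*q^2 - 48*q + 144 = (q + 3)*(q^4 + 2*q^3 - 19*q^2 - 32*q + 48) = (q - 1)*(q + 3)*(q^3 + 3*q^2 - 16*q - 48) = (q - 4)*(q - 1)*(q + 3)*(q^2 + 7*q + 12) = (q - 4)*(q - 1)*(q + 3)^2*(q + 4)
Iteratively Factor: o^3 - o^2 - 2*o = (o - 2)*(o^2 + o) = (o - 2)*(o + 1)*(o)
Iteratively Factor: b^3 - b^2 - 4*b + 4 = (b + 2)*(b^2 - 3*b + 2) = (b - 1)*(b + 2)*(b - 2)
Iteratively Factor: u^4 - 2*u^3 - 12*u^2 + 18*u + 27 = (u - 3)*(u^3 + u^2 - 9*u - 9) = (u - 3)^2*(u^2 + 4*u + 3) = (u - 3)^2*(u + 3)*(u + 1)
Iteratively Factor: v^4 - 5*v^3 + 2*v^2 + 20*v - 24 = (v - 3)*(v^3 - 2*v^2 - 4*v + 8) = (v - 3)*(v - 2)*(v^2 - 4) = (v - 3)*(v - 2)*(v + 2)*(v - 2)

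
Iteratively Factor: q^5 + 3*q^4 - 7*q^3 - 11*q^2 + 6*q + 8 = (q - 1)*(q^4 + 4*q^3 - 3*q^2 - 14*q - 8) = (q - 1)*(q + 1)*(q^3 + 3*q^2 - 6*q - 8) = (q - 1)*(q + 1)^2*(q^2 + 2*q - 8) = (q - 2)*(q - 1)*(q + 1)^2*(q + 4)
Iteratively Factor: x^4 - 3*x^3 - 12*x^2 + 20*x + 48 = (x + 2)*(x^3 - 5*x^2 - 2*x + 24) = (x - 4)*(x + 2)*(x^2 - x - 6) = (x - 4)*(x + 2)^2*(x - 3)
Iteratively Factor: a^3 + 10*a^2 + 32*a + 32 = (a + 4)*(a^2 + 6*a + 8) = (a + 2)*(a + 4)*(a + 4)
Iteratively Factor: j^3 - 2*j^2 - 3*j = (j)*(j^2 - 2*j - 3) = j*(j + 1)*(j - 3)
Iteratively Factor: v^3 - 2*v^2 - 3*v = (v)*(v^2 - 2*v - 3) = v*(v + 1)*(v - 3)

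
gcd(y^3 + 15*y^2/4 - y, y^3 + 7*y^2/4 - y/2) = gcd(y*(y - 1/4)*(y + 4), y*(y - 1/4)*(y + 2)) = y^2 - y/4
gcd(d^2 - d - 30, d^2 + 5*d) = d + 5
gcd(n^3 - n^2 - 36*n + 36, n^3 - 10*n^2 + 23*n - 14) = n - 1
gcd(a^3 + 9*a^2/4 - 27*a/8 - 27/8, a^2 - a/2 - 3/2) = a - 3/2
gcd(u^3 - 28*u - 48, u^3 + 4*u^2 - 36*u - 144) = u^2 - 2*u - 24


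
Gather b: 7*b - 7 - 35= 7*b - 42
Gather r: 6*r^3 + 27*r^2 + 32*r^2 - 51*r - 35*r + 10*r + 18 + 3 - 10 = 6*r^3 + 59*r^2 - 76*r + 11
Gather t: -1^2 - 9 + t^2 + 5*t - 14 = t^2 + 5*t - 24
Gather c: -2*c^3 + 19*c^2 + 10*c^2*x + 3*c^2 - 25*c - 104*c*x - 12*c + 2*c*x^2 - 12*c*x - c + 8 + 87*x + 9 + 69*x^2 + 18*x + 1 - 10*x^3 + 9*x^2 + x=-2*c^3 + c^2*(10*x + 22) + c*(2*x^2 - 116*x - 38) - 10*x^3 + 78*x^2 + 106*x + 18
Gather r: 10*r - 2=10*r - 2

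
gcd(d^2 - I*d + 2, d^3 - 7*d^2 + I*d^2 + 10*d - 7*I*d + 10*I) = d + I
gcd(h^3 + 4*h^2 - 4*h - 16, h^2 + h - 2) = h + 2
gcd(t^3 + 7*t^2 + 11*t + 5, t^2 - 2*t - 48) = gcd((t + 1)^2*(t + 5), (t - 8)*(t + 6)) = 1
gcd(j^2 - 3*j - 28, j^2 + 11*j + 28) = j + 4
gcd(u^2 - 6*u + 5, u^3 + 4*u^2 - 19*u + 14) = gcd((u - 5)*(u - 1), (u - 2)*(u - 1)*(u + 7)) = u - 1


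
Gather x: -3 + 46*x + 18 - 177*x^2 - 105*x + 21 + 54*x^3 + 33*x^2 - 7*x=54*x^3 - 144*x^2 - 66*x + 36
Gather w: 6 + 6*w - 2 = 6*w + 4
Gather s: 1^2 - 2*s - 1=-2*s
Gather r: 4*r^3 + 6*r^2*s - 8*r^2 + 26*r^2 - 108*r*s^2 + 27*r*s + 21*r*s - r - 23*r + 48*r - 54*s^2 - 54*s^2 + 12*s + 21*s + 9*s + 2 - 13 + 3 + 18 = 4*r^3 + r^2*(6*s + 18) + r*(-108*s^2 + 48*s + 24) - 108*s^2 + 42*s + 10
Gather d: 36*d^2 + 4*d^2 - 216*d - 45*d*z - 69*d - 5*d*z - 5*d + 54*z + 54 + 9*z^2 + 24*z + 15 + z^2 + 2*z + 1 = 40*d^2 + d*(-50*z - 290) + 10*z^2 + 80*z + 70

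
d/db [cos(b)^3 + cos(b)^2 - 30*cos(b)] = (-3*cos(b)^2 - 2*cos(b) + 30)*sin(b)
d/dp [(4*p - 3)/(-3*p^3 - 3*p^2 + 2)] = (-12*p^3 - 12*p^2 + 3*p*(3*p + 2)*(4*p - 3) + 8)/(3*p^3 + 3*p^2 - 2)^2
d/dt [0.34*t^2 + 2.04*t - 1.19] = 0.68*t + 2.04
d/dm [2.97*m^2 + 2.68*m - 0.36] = 5.94*m + 2.68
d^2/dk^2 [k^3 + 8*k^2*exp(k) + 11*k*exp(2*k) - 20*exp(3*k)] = 8*k^2*exp(k) + 44*k*exp(2*k) + 32*k*exp(k) + 6*k - 180*exp(3*k) + 44*exp(2*k) + 16*exp(k)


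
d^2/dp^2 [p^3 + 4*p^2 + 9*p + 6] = 6*p + 8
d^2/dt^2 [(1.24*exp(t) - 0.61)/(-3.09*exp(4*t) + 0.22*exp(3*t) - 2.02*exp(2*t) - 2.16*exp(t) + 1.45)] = (-106.556796*exp(8*t) + 102.461928*exp(7*t) - 25.257322*exp(6*t) + 122.095164*exp(5*t) - 136.698036*exp(4*t) + 63.65876*exp(3*t) - 15.558414*exp(2*t) + 6.109096*exp(t) - 0.69658)*exp(t)/(29.503629*exp(12*t) - 6.301746*exp(11*t) + 58.310154*exp(10*t) + 53.621864*exp(9*t) - 12.225831*exp(8*t) + 84.428556*exp(7*t) - 8.78110399999999*exp(6*t) - 30.839304*exp(5*t) + 34.148211*exp(4*t) - 29.269794*exp(3*t) - 7.55421*exp(2*t) + 13.6242*exp(t) - 3.048625)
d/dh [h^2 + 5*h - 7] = 2*h + 5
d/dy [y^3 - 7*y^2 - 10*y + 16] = 3*y^2 - 14*y - 10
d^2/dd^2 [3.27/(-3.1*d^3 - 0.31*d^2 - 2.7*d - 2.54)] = ((60.822*d + 2.0274)*(3.1*d^3 + 0.31*d^2 + 2.7*d + 2.54) - 3.27*(9.3*d^2 + 0.62*d + 2.7)*(18.6*d^2 + 1.24*d + 5.4))/(3.1*d^3 + 0.31*d^2 + 2.7*d + 2.54)^3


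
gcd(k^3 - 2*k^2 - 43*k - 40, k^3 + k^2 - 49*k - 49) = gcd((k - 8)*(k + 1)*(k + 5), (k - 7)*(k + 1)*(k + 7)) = k + 1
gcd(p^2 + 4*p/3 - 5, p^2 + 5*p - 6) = 1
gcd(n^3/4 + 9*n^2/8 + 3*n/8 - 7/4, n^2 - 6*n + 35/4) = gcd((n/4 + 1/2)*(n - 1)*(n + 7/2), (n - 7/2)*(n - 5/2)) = 1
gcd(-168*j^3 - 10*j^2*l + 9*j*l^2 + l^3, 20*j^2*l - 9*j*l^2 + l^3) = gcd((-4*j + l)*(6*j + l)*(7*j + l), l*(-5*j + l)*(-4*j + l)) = 4*j - l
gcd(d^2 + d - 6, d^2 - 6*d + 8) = d - 2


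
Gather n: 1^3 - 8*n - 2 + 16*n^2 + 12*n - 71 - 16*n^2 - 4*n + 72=0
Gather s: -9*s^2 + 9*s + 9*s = -9*s^2 + 18*s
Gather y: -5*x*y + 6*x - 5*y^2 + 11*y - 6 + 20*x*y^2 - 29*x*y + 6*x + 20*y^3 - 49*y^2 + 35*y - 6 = 12*x + 20*y^3 + y^2*(20*x - 54) + y*(46 - 34*x) - 12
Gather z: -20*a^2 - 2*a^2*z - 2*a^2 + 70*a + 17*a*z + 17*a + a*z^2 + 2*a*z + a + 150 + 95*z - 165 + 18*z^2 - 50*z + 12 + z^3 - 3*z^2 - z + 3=-22*a^2 + 88*a + z^3 + z^2*(a + 15) + z*(-2*a^2 + 19*a + 44)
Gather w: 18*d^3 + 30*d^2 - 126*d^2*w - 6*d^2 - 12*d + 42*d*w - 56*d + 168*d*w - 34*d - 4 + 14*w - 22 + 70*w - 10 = 18*d^3 + 24*d^2 - 102*d + w*(-126*d^2 + 210*d + 84) - 36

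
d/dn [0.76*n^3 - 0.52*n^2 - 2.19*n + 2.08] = 2.28*n^2 - 1.04*n - 2.19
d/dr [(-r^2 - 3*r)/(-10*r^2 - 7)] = (-30*r^2 + 14*r + 21)/(100*r^4 + 140*r^2 + 49)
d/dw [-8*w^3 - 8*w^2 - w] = -24*w^2 - 16*w - 1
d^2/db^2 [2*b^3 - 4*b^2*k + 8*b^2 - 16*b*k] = 12*b - 8*k + 16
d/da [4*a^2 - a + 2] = 8*a - 1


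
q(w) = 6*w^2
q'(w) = 12*w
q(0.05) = 0.02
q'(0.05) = 0.60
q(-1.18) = 8.35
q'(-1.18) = -14.16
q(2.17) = 28.25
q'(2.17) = 26.04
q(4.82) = 139.39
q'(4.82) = 57.84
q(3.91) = 91.73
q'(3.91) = 46.92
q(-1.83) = 20.09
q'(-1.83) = -21.96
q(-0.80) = 3.84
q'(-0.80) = -9.60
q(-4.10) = 100.86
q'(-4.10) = -49.20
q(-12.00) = 864.00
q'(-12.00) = -144.00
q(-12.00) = 864.00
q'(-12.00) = -144.00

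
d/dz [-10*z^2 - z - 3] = -20*z - 1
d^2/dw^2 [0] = 0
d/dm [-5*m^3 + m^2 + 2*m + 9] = -15*m^2 + 2*m + 2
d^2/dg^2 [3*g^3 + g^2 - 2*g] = 18*g + 2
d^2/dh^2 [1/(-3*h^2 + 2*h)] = 2*(3*h*(3*h - 2) - 4*(3*h - 1)^2)/(h^3*(3*h - 2)^3)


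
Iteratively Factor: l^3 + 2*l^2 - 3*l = (l + 3)*(l^2 - l) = l*(l + 3)*(l - 1)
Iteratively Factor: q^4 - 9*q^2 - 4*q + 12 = (q - 3)*(q^3 + 3*q^2 - 4) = (q - 3)*(q + 2)*(q^2 + q - 2) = (q - 3)*(q + 2)^2*(q - 1)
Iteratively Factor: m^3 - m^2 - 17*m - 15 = (m + 3)*(m^2 - 4*m - 5) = (m + 1)*(m + 3)*(m - 5)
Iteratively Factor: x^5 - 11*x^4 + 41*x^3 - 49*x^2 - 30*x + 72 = (x - 3)*(x^4 - 8*x^3 + 17*x^2 + 2*x - 24) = (x - 3)^2*(x^3 - 5*x^2 + 2*x + 8) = (x - 4)*(x - 3)^2*(x^2 - x - 2) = (x - 4)*(x - 3)^2*(x + 1)*(x - 2)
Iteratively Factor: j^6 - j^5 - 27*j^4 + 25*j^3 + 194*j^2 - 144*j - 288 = (j - 3)*(j^5 + 2*j^4 - 21*j^3 - 38*j^2 + 80*j + 96) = (j - 3)*(j + 3)*(j^4 - j^3 - 18*j^2 + 16*j + 32) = (j - 3)*(j + 3)*(j + 4)*(j^3 - 5*j^2 + 2*j + 8) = (j - 3)*(j + 1)*(j + 3)*(j + 4)*(j^2 - 6*j + 8) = (j - 3)*(j - 2)*(j + 1)*(j + 3)*(j + 4)*(j - 4)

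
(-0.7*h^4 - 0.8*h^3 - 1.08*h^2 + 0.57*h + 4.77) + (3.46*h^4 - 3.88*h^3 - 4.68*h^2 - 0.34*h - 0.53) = 2.76*h^4 - 4.68*h^3 - 5.76*h^2 + 0.23*h + 4.24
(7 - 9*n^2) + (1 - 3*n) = -9*n^2 - 3*n + 8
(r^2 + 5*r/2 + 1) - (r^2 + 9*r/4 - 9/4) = r/4 + 13/4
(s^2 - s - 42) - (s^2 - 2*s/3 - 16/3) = -s/3 - 110/3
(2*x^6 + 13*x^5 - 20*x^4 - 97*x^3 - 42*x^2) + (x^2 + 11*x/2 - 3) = 2*x^6 + 13*x^5 - 20*x^4 - 97*x^3 - 41*x^2 + 11*x/2 - 3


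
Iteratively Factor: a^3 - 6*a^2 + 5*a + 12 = (a - 3)*(a^2 - 3*a - 4) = (a - 3)*(a + 1)*(a - 4)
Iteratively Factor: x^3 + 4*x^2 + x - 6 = (x + 3)*(x^2 + x - 2) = (x + 2)*(x + 3)*(x - 1)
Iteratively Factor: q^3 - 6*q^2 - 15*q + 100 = (q - 5)*(q^2 - q - 20) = (q - 5)*(q + 4)*(q - 5)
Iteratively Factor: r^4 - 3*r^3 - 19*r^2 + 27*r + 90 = (r + 2)*(r^3 - 5*r^2 - 9*r + 45) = (r - 5)*(r + 2)*(r^2 - 9) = (r - 5)*(r - 3)*(r + 2)*(r + 3)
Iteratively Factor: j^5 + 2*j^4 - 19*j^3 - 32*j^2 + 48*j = (j - 1)*(j^4 + 3*j^3 - 16*j^2 - 48*j) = (j - 4)*(j - 1)*(j^3 + 7*j^2 + 12*j) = (j - 4)*(j - 1)*(j + 3)*(j^2 + 4*j) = j*(j - 4)*(j - 1)*(j + 3)*(j + 4)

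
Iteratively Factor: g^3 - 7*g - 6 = (g + 1)*(g^2 - g - 6) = (g - 3)*(g + 1)*(g + 2)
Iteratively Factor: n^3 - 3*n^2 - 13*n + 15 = (n - 1)*(n^2 - 2*n - 15) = (n - 5)*(n - 1)*(n + 3)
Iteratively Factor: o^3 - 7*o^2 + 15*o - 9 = (o - 3)*(o^2 - 4*o + 3) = (o - 3)*(o - 1)*(o - 3)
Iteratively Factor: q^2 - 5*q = (q - 5)*(q)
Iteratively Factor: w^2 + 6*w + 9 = (w + 3)*(w + 3)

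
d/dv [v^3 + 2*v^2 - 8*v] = 3*v^2 + 4*v - 8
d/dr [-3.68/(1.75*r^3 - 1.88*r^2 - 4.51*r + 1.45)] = (19.32*r^2 - 13.8368*r - 16.5968)/(1.75*r^3 - 1.88*r^2 - 4.51*r + 1.45)^2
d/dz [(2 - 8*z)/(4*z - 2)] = 2/(2*z - 1)^2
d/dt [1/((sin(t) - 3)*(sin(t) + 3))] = -sin(2*t)/((sin(t) - 3)^2*(sin(t) + 3)^2)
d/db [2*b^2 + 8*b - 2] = 4*b + 8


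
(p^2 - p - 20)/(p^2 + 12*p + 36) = (p^2 - p - 20)/(p^2 + 12*p + 36)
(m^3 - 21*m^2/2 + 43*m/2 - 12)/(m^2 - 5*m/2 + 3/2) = m - 8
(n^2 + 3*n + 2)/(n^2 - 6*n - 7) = (n + 2)/(n - 7)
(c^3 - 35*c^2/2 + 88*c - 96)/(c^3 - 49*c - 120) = (c^2 - 19*c/2 + 12)/(c^2 + 8*c + 15)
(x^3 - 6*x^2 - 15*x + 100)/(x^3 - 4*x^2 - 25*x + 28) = (x^2 - 10*x + 25)/(x^2 - 8*x + 7)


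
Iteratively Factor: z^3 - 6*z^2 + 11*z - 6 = (z - 1)*(z^2 - 5*z + 6) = (z - 2)*(z - 1)*(z - 3)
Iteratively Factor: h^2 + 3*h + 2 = (h + 2)*(h + 1)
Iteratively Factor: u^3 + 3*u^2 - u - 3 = (u - 1)*(u^2 + 4*u + 3) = (u - 1)*(u + 1)*(u + 3)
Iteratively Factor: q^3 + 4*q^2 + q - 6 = (q + 2)*(q^2 + 2*q - 3) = (q - 1)*(q + 2)*(q + 3)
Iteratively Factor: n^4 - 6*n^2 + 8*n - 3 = (n - 1)*(n^3 + n^2 - 5*n + 3) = (n - 1)*(n + 3)*(n^2 - 2*n + 1) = (n - 1)^2*(n + 3)*(n - 1)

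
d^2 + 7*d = d*(d + 7)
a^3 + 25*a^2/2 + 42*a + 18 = (a + 1/2)*(a + 6)^2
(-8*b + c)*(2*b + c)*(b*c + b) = -16*b^3*c - 16*b^3 - 6*b^2*c^2 - 6*b^2*c + b*c^3 + b*c^2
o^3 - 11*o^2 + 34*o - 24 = (o - 6)*(o - 4)*(o - 1)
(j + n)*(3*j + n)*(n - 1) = 3*j^2*n - 3*j^2 + 4*j*n^2 - 4*j*n + n^3 - n^2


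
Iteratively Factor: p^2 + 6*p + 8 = (p + 4)*(p + 2)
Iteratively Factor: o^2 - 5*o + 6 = (o - 3)*(o - 2)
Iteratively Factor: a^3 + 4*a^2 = (a)*(a^2 + 4*a) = a*(a + 4)*(a)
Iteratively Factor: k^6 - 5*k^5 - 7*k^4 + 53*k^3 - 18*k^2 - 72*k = (k - 2)*(k^5 - 3*k^4 - 13*k^3 + 27*k^2 + 36*k) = (k - 2)*(k + 1)*(k^4 - 4*k^3 - 9*k^2 + 36*k) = (k - 3)*(k - 2)*(k + 1)*(k^3 - k^2 - 12*k) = (k - 4)*(k - 3)*(k - 2)*(k + 1)*(k^2 + 3*k) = k*(k - 4)*(k - 3)*(k - 2)*(k + 1)*(k + 3)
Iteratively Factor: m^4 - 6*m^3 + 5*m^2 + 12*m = (m - 4)*(m^3 - 2*m^2 - 3*m) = m*(m - 4)*(m^2 - 2*m - 3) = m*(m - 4)*(m + 1)*(m - 3)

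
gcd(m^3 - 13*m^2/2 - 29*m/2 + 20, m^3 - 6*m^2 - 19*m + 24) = m^2 - 9*m + 8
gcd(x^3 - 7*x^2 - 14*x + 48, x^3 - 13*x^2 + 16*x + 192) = x^2 - 5*x - 24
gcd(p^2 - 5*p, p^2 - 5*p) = p^2 - 5*p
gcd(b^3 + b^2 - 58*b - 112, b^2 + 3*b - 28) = b + 7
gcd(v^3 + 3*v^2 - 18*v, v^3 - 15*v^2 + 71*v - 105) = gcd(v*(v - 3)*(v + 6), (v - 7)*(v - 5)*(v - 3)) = v - 3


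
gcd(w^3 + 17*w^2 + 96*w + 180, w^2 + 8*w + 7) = 1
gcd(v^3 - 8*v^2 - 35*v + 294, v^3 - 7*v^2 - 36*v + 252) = v^2 - v - 42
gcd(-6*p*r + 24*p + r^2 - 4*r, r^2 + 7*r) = 1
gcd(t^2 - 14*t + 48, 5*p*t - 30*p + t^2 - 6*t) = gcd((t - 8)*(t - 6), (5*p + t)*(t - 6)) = t - 6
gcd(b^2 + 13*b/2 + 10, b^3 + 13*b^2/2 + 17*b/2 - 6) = b + 4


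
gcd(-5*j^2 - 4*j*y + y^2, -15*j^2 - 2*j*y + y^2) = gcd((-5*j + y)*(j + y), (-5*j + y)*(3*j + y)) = -5*j + y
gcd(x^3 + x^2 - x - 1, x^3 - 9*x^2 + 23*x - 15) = x - 1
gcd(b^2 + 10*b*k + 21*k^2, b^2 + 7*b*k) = b + 7*k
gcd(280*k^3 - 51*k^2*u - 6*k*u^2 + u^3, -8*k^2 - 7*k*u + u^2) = -8*k + u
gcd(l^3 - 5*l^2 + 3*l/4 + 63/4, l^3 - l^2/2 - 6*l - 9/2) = l^2 - 3*l/2 - 9/2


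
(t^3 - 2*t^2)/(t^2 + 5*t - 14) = t^2/(t + 7)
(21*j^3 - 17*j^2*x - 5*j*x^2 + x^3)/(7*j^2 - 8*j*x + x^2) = 3*j + x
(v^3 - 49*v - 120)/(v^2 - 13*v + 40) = (v^2 + 8*v + 15)/(v - 5)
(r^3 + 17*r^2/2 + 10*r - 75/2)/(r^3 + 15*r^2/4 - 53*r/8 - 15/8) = 4*(r + 5)/(4*r + 1)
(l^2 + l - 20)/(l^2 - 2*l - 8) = (l + 5)/(l + 2)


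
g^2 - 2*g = g*(g - 2)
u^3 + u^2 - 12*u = u*(u - 3)*(u + 4)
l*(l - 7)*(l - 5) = l^3 - 12*l^2 + 35*l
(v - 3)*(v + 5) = v^2 + 2*v - 15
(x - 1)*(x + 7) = x^2 + 6*x - 7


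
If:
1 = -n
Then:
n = -1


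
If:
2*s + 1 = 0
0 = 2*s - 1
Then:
No Solution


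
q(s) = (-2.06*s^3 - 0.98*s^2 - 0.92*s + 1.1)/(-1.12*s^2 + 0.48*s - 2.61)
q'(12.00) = 1.86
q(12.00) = 23.47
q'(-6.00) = 1.86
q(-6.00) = -9.09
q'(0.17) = 0.55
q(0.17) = -0.35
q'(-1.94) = 1.49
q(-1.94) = -1.84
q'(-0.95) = 0.69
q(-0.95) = -0.70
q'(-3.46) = 1.80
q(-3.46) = -4.41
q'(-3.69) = 1.82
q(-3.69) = -4.82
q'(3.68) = 2.16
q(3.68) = 7.38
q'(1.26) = 2.55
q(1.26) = 1.52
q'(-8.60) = 1.86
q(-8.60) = -13.92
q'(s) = (2.24*s - 0.48)*(-2.06*s^3 - 0.98*s^2 - 0.92*s + 1.1)/(-1.12*s^2 + 0.48*s - 2.61)^2 + (-6.18*s^2 - 1.96*s - 0.92)/(-1.12*s^2 + 0.48*s - 2.61)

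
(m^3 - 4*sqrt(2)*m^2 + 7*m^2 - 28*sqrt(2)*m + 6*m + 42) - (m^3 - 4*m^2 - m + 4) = -4*sqrt(2)*m^2 + 11*m^2 - 28*sqrt(2)*m + 7*m + 38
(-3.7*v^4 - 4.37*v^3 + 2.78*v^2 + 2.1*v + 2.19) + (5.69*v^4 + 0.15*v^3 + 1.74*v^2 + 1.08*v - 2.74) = 1.99*v^4 - 4.22*v^3 + 4.52*v^2 + 3.18*v - 0.55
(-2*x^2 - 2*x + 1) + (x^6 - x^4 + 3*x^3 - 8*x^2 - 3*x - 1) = x^6 - x^4 + 3*x^3 - 10*x^2 - 5*x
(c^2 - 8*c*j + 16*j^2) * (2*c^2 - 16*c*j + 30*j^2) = 2*c^4 - 32*c^3*j + 190*c^2*j^2 - 496*c*j^3 + 480*j^4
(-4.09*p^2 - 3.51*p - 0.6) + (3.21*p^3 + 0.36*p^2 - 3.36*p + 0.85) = 3.21*p^3 - 3.73*p^2 - 6.87*p + 0.25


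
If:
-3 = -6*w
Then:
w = 1/2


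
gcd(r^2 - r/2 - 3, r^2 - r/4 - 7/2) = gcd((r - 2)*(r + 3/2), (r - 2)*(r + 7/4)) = r - 2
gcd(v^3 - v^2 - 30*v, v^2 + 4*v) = v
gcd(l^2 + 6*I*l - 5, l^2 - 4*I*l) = 1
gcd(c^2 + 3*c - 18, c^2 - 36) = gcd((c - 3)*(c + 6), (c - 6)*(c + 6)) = c + 6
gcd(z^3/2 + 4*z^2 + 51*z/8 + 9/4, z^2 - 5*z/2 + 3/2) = 1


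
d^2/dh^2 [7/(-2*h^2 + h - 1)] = 14*(4*h^2 - 2*h - (4*h - 1)^2 + 2)/(2*h^2 - h + 1)^3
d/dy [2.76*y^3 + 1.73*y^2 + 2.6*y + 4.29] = 8.28*y^2 + 3.46*y + 2.6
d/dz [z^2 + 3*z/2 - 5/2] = 2*z + 3/2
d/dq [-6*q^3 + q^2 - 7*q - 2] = -18*q^2 + 2*q - 7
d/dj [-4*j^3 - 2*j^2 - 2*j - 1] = -12*j^2 - 4*j - 2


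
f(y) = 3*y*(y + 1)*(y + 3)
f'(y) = 3*y*(y + 1) + 3*y*(y + 3) + 3*(y + 1)*(y + 3) = 9*y^2 + 24*y + 9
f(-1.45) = 3.03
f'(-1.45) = -6.88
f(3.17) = 244.68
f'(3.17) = 175.52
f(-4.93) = -112.18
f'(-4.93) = 109.42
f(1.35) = 41.40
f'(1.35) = 57.80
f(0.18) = 2.03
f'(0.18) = 13.61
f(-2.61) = 4.92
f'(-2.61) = 7.67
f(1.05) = 26.15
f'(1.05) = 44.12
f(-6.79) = -447.00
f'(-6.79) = 260.98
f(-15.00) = -7560.00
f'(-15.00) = 1674.00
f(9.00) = 3240.00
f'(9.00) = 954.00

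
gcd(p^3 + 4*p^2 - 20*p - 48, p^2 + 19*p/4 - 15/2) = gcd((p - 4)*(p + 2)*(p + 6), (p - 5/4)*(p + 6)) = p + 6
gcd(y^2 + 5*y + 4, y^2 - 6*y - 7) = y + 1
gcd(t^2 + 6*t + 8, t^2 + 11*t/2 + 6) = t + 4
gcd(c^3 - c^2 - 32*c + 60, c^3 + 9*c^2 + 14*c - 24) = c + 6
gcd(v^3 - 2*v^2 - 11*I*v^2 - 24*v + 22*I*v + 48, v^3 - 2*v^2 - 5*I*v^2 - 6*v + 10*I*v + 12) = v^2 + v*(-2 - 3*I) + 6*I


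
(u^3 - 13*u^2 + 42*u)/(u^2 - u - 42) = u*(u - 6)/(u + 6)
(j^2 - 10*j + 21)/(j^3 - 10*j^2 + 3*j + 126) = (j - 3)/(j^2 - 3*j - 18)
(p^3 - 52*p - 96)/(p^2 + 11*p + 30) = (p^2 - 6*p - 16)/(p + 5)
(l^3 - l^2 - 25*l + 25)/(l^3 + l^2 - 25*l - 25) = (l - 1)/(l + 1)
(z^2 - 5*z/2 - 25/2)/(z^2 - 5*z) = (z + 5/2)/z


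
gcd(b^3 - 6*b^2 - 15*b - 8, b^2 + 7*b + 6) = b + 1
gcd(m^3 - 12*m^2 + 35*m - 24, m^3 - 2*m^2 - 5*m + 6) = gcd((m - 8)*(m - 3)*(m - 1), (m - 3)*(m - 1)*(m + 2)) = m^2 - 4*m + 3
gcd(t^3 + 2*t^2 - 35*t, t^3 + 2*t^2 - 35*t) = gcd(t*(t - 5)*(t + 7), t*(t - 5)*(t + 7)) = t^3 + 2*t^2 - 35*t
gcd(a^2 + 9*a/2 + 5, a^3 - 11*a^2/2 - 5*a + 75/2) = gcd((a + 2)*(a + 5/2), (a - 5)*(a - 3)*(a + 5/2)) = a + 5/2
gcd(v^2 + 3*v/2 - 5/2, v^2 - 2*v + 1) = v - 1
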